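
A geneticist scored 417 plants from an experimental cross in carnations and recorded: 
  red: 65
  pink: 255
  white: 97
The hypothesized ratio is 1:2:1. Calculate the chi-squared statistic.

25.652

Under the 1:2:1 hypothesis (Σ ratio = 4, N = 417):
  red: 417 × 1/4 = 104.25
  pink: 417 × 2/4 = 208.5
  white: 417 × 1/4 = 104.25
χ² = Σ (O − E)² / E
  red: (65 − 104.25)² / 104.25 = 14.7776
  pink: (255 − 208.5)² / 208.5 = 10.3705
  white: (97 − 104.25)² / 104.25 = 0.5042
χ² = 14.7776 + 10.3705 + 0.5042 = 25.6523 ≈ 25.652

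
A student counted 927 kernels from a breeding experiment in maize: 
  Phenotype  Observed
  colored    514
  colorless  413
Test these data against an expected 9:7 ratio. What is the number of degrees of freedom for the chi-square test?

A goodness-of-fit test with 2 phenotype classes has df = 2 − 1 = 1.

1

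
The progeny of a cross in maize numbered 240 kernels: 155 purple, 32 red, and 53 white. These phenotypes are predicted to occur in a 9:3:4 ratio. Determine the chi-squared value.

Expected counts for N = 240 under a 9:3:4 ratio (total parts = 16):
  purple: 240 × 9/16 = 135
  red: 240 × 3/16 = 45
  white: 240 × 4/16 = 60
χ² = Σ (O − E)² / E
  purple: (155 − 135)² / 135 = 2.9630
  red: (32 − 45)² / 45 = 3.7556
  white: (53 − 60)² / 60 = 0.8167
χ² = 2.9630 + 3.7556 + 0.8167 = 7.5353 ≈ 7.535

7.535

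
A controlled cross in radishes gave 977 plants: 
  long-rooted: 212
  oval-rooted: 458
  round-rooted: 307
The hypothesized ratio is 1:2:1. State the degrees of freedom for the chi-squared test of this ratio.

2

A goodness-of-fit test with 3 phenotype classes has df = 3 − 1 = 2.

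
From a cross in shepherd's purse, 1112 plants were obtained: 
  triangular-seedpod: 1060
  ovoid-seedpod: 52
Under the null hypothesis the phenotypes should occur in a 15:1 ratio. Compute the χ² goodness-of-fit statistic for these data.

Expected counts for N = 1112 under a 15:1 ratio (total parts = 16):
  triangular-seedpod: 1112 × 15/16 = 1042.5
  ovoid-seedpod: 1112 × 1/16 = 69.5
χ² = Σ (O − E)² / E
  triangular-seedpod: (1060 − 1042.5)² / 1042.5 = 0.2938
  ovoid-seedpod: (52 − 69.5)² / 69.5 = 4.4065
χ² = 0.2938 + 4.4065 = 4.7003 ≈ 4.700

4.700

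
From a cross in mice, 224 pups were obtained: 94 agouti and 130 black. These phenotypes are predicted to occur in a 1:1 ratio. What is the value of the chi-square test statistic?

5.786

Total ratio parts = 2. Expected numbers out of 224:
  agouti: 224 × 1/2 = 112
  black: 224 × 1/2 = 112
χ² = Σ (O − E)² / E
  agouti: (94 − 112)² / 112 = 2.8929
  black: (130 − 112)² / 112 = 2.8929
χ² = 2.8929 + 2.8929 = 5.7858 ≈ 5.786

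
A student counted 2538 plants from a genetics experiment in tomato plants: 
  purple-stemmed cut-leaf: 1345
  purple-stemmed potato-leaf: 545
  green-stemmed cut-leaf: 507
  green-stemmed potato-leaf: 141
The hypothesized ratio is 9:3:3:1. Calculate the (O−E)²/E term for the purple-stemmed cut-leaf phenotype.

Expected counts for N = 2538 under a 9:3:3:1 ratio (total parts = 16):
  purple-stemmed cut-leaf: 2538 × 9/16 = 1427.625
  purple-stemmed potato-leaf: 2538 × 3/16 = 475.875
  green-stemmed cut-leaf: 2538 × 3/16 = 475.875
  green-stemmed potato-leaf: 2538 × 1/16 = 158.625
Contribution of purple-stemmed cut-leaf: (1345 − 1427.625)² / 1427.625 = 4.7820

4.782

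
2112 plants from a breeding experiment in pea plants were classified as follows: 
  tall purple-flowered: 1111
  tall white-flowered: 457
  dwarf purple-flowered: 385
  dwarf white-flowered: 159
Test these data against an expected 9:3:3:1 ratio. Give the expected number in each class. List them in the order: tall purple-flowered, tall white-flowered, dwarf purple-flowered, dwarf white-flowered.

1188, 396, 396, 132

Under the 9:3:3:1 hypothesis (Σ ratio = 16, N = 2112):
  tall purple-flowered: 2112 × 9/16 = 1188
  tall white-flowered: 2112 × 3/16 = 396
  dwarf purple-flowered: 2112 × 3/16 = 396
  dwarf white-flowered: 2112 × 1/16 = 132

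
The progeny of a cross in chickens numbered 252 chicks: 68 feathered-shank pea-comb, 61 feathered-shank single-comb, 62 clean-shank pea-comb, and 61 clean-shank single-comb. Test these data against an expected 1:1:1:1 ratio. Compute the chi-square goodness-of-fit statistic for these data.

Under the 1:1:1:1 hypothesis (Σ ratio = 4, N = 252):
  feathered-shank pea-comb: 252 × 1/4 = 63
  feathered-shank single-comb: 252 × 1/4 = 63
  clean-shank pea-comb: 252 × 1/4 = 63
  clean-shank single-comb: 252 × 1/4 = 63
χ² = Σ (O − E)² / E
  feathered-shank pea-comb: (68 − 63)² / 63 = 0.3968
  feathered-shank single-comb: (61 − 63)² / 63 = 0.0635
  clean-shank pea-comb: (62 − 63)² / 63 = 0.0159
  clean-shank single-comb: (61 − 63)² / 63 = 0.0635
χ² = 0.3968 + 0.0635 + 0.0159 + 0.0635 = 0.5397 ≈ 0.540

0.540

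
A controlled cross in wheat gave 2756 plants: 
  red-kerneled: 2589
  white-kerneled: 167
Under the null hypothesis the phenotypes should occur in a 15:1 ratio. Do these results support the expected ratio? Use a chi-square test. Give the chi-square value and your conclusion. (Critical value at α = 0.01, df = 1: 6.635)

0.171; consistent

Under the 15:1 hypothesis (Σ ratio = 16, N = 2756):
  red-kerneled: 2756 × 15/16 = 2583.75
  white-kerneled: 2756 × 1/16 = 172.25
χ² = Σ (O − E)² / E
  red-kerneled: (2589 − 2583.75)² / 2583.75 = 0.0107
  white-kerneled: (167 − 172.25)² / 172.25 = 0.1600
χ² = 0.0107 + 0.1600 = 0.1707 ≈ 0.171
Degrees of freedom = 2 − 1 = 1; critical value at α = 0.01 is 6.635.
Since 0.171 < 6.635, we fail to reject the null hypothesis — the data are consistent with the 15:1 ratio.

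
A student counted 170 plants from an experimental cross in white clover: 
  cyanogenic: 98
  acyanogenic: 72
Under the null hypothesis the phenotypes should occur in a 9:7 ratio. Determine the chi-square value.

0.135

Total ratio parts = 16. Expected numbers out of 170:
  cyanogenic: 170 × 9/16 = 95.625
  acyanogenic: 170 × 7/16 = 74.375
χ² = Σ (O − E)² / E
  cyanogenic: (98 − 95.625)² / 95.625 = 0.0590
  acyanogenic: (72 − 74.375)² / 74.375 = 0.0758
χ² = 0.0590 + 0.0758 = 0.1348 ≈ 0.135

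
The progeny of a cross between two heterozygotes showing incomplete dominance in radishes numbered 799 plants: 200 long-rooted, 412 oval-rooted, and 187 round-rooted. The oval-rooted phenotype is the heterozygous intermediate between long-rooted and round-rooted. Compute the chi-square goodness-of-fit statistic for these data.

With incomplete dominance, a heterozygote × heterozygote cross gives a 1:2:1 phenotypic ratio.
Under the 1:2:1 hypothesis (Σ ratio = 4, N = 799):
  long-rooted: 799 × 1/4 = 199.75
  oval-rooted: 799 × 2/4 = 399.5
  round-rooted: 799 × 1/4 = 199.75
χ² = Σ (O − E)² / E
  long-rooted: (200 − 199.75)² / 199.75 = 0.0003
  oval-rooted: (412 − 399.5)² / 399.5 = 0.3911
  round-rooted: (187 − 199.75)² / 199.75 = 0.8138
χ² = 0.0003 + 0.3911 + 0.8138 = 1.2052 ≈ 1.205

1.205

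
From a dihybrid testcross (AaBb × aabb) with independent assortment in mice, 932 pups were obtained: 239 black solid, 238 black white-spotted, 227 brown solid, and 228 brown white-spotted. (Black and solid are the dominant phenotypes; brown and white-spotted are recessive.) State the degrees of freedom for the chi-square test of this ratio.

A dihybrid testcross with independent assortment gives a 1:1:1:1 ratio.
A goodness-of-fit test with 4 phenotype classes has df = 4 − 1 = 3.

3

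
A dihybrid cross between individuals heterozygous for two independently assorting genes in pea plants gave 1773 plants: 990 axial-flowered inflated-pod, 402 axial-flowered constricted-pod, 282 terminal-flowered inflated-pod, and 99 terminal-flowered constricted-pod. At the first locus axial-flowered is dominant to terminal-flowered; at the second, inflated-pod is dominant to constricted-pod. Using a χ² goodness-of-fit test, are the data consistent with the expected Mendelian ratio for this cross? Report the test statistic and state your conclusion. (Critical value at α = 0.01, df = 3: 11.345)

A dihybrid F₂ with independent assortment and complete dominance at both loci gives a 9:3:3:1 phenotypic ratio.
Total ratio parts = 16. Expected numbers out of 1773:
  axial-flowered inflated-pod: 1773 × 9/16 = 997.3125
  axial-flowered constricted-pod: 1773 × 3/16 = 332.4375
  terminal-flowered inflated-pod: 1773 × 3/16 = 332.4375
  terminal-flowered constricted-pod: 1773 × 1/16 = 110.8125
χ² = Σ (O − E)² / E
  axial-flowered inflated-pod: (990 − 997.3125)² / 997.3125 = 0.0536
  axial-flowered constricted-pod: (402 − 332.4375)² / 332.4375 = 14.5559
  terminal-flowered inflated-pod: (282 − 332.4375)² / 332.4375 = 7.6524
  terminal-flowered constricted-pod: (99 − 110.8125)² / 110.8125 = 1.2592
χ² = 0.0536 + 14.5559 + 7.6524 + 1.2592 = 23.5211 ≈ 23.521
Degrees of freedom = 4 − 1 = 3; critical value at α = 0.01 is 11.345.
Since 23.521 > 11.345, we reject the null hypothesis — the data do not fit the 9:3:3:1 ratio.

23.521; not consistent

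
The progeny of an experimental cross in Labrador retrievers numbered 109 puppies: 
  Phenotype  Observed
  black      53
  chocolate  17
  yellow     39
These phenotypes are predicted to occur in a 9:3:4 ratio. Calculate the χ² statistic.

Expected counts for N = 109 under a 9:3:4 ratio (total parts = 16):
  black: 109 × 9/16 = 61.3125
  chocolate: 109 × 3/16 = 20.4375
  yellow: 109 × 4/16 = 27.25
χ² = Σ (O − E)² / E
  black: (53 − 61.3125)² / 61.3125 = 1.1270
  chocolate: (17 − 20.4375)² / 20.4375 = 0.5782
  yellow: (39 − 27.25)² / 27.25 = 5.0665
χ² = 1.1270 + 0.5782 + 5.0665 = 6.7717 ≈ 6.772

6.772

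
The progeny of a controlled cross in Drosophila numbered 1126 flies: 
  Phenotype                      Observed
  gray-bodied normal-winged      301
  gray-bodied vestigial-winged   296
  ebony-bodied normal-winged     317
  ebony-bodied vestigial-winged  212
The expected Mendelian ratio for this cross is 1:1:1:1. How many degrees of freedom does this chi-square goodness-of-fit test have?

3

A goodness-of-fit test with 4 phenotype classes has df = 4 − 1 = 3.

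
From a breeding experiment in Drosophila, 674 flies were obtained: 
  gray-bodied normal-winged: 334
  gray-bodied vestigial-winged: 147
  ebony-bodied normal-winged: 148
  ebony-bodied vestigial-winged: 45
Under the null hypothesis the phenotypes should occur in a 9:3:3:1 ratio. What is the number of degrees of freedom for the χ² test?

A goodness-of-fit test with 4 phenotype classes has df = 4 − 1 = 3.

3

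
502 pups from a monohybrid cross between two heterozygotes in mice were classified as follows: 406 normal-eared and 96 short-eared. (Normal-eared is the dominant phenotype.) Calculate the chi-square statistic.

For a monohybrid cross between heterozygotes with complete dominance, the expected phenotypic ratio is 3:1.
Expected counts for N = 502 under a 3:1 ratio (total parts = 4):
  normal-eared: 502 × 3/4 = 376.5
  short-eared: 502 × 1/4 = 125.5
χ² = Σ (O − E)² / E
  normal-eared: (406 − 376.5)² / 376.5 = 2.3114
  short-eared: (96 − 125.5)² / 125.5 = 6.9343
χ² = 2.3114 + 6.9343 = 9.2457 ≈ 9.246

9.246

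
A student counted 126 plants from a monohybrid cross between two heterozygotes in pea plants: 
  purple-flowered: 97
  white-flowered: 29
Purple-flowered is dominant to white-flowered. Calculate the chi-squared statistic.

0.265

For a monohybrid cross between heterozygotes with complete dominance, the expected phenotypic ratio is 3:1.
Expected counts for N = 126 under a 3:1 ratio (total parts = 4):
  purple-flowered: 126 × 3/4 = 94.5
  white-flowered: 126 × 1/4 = 31.5
χ² = Σ (O − E)² / E
  purple-flowered: (97 − 94.5)² / 94.5 = 0.0661
  white-flowered: (29 − 31.5)² / 31.5 = 0.1984
χ² = 0.0661 + 0.1984 = 0.2645 ≈ 0.265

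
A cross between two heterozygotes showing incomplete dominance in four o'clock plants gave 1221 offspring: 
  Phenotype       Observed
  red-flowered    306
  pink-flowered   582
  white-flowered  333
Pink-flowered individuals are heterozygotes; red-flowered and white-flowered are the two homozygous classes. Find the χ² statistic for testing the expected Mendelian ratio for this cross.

3.855

With incomplete dominance, a heterozygote × heterozygote cross gives a 1:2:1 phenotypic ratio.
Total ratio parts = 4. Expected numbers out of 1221:
  red-flowered: 1221 × 1/4 = 305.25
  pink-flowered: 1221 × 2/4 = 610.5
  white-flowered: 1221 × 1/4 = 305.25
χ² = Σ (O − E)² / E
  red-flowered: (306 − 305.25)² / 305.25 = 0.0018
  pink-flowered: (582 − 610.5)² / 610.5 = 1.3305
  white-flowered: (333 − 305.25)² / 305.25 = 2.5227
χ² = 0.0018 + 1.3305 + 2.5227 = 3.855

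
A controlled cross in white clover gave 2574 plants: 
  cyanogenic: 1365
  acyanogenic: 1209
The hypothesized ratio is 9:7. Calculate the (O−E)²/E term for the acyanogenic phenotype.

6.099

Under the 9:7 hypothesis (Σ ratio = 16, N = 2574):
  cyanogenic: 2574 × 9/16 = 1447.875
  acyanogenic: 2574 × 7/16 = 1126.125
Contribution of acyanogenic: (1209 − 1126.125)² / 1126.125 = 6.0990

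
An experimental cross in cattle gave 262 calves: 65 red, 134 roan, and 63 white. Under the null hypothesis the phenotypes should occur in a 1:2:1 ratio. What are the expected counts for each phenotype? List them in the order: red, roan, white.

65.5, 131, 65.5

Under the 1:2:1 hypothesis (Σ ratio = 4, N = 262):
  red: 262 × 1/4 = 65.5
  roan: 262 × 2/4 = 131
  white: 262 × 1/4 = 65.5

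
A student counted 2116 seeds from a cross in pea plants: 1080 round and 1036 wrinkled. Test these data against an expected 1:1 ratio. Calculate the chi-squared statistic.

0.915

Total ratio parts = 2. Expected numbers out of 2116:
  round: 2116 × 1/2 = 1058
  wrinkled: 2116 × 1/2 = 1058
χ² = Σ (O − E)² / E
  round: (1080 − 1058)² / 1058 = 0.4575
  wrinkled: (1036 − 1058)² / 1058 = 0.4575
χ² = 0.4575 + 0.4575 = 0.915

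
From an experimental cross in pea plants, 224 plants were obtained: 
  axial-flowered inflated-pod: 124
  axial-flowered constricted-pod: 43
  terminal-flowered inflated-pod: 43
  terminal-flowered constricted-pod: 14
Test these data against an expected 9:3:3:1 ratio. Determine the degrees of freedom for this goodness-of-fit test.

3

A goodness-of-fit test with 4 phenotype classes has df = 4 − 1 = 3.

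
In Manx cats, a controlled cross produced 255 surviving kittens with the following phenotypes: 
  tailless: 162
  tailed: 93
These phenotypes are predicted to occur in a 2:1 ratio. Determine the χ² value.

1.129

The 2:1 ratio has 3 parts, so with N = 255 the expected counts are:
  tailless: 255 × 2/3 = 170
  tailed: 255 × 1/3 = 85
χ² = Σ (O − E)² / E
  tailless: (162 − 170)² / 170 = 0.3765
  tailed: (93 − 85)² / 85 = 0.7529
χ² = 0.3765 + 0.7529 = 1.1294 ≈ 1.129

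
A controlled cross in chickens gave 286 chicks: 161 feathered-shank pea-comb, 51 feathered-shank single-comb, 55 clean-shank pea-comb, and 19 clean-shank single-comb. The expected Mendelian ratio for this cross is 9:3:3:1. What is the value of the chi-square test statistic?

Expected counts for N = 286 under a 9:3:3:1 ratio (total parts = 16):
  feathered-shank pea-comb: 286 × 9/16 = 160.875
  feathered-shank single-comb: 286 × 3/16 = 53.625
  clean-shank pea-comb: 286 × 3/16 = 53.625
  clean-shank single-comb: 286 × 1/16 = 17.875
χ² = Σ (O − E)² / E
  feathered-shank pea-comb: (161 − 160.875)² / 160.875 = 0.0001
  feathered-shank single-comb: (51 − 53.625)² / 53.625 = 0.1285
  clean-shank pea-comb: (55 − 53.625)² / 53.625 = 0.0353
  clean-shank single-comb: (19 − 17.875)² / 17.875 = 0.0708
χ² = 0.0001 + 0.1285 + 0.0353 + 0.0708 = 0.2347 ≈ 0.235

0.235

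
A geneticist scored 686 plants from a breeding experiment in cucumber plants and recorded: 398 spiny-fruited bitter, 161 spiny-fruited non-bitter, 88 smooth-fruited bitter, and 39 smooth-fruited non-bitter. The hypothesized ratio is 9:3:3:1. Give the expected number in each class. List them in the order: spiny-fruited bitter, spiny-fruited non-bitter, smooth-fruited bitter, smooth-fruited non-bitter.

Expected counts for N = 686 under a 9:3:3:1 ratio (total parts = 16):
  spiny-fruited bitter: 686 × 9/16 = 385.875
  spiny-fruited non-bitter: 686 × 3/16 = 128.625
  smooth-fruited bitter: 686 × 3/16 = 128.625
  smooth-fruited non-bitter: 686 × 1/16 = 42.875

385.875, 128.625, 128.625, 42.875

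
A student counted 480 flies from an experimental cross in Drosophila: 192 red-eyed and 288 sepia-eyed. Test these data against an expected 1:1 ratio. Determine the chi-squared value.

Expected counts for N = 480 under a 1:1 ratio (total parts = 2):
  red-eyed: 480 × 1/2 = 240
  sepia-eyed: 480 × 1/2 = 240
χ² = Σ (O − E)² / E
  red-eyed: (192 − 240)² / 240 = 9.6000
  sepia-eyed: (288 − 240)² / 240 = 9.6000
χ² = 9.6000 + 9.6000 = 19.200

19.200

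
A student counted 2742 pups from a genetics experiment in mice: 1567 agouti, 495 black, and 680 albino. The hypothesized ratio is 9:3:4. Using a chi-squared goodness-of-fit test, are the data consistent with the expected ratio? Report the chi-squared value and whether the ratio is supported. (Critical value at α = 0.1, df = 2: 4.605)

Expected counts for N = 2742 under a 9:3:4 ratio (total parts = 16):
  agouti: 2742 × 9/16 = 1542.375
  black: 2742 × 3/16 = 514.125
  albino: 2742 × 4/16 = 685.5
χ² = Σ (O − E)² / E
  agouti: (1567 − 1542.375)² / 1542.375 = 0.3932
  black: (495 − 514.125)² / 514.125 = 0.7114
  albino: (680 − 685.5)² / 685.5 = 0.0441
χ² = 0.3932 + 0.7114 + 0.0441 = 1.1487 ≈ 1.149
Degrees of freedom = 3 − 1 = 2; critical value at α = 0.1 is 4.605.
Since 1.149 < 4.605, we fail to reject the null hypothesis — the data are consistent with the 9:3:4 ratio.

1.149; consistent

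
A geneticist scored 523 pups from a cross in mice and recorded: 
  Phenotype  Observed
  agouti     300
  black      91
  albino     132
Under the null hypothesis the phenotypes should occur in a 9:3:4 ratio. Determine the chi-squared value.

Expected counts for N = 523 under a 9:3:4 ratio (total parts = 16):
  agouti: 523 × 9/16 = 294.1875
  black: 523 × 3/16 = 98.0625
  albino: 523 × 4/16 = 130.75
χ² = Σ (O − E)² / E
  agouti: (300 − 294.1875)² / 294.1875 = 0.1148
  black: (91 − 98.0625)² / 98.0625 = 0.5086
  albino: (132 − 130.75)² / 130.75 = 0.0120
χ² = 0.1148 + 0.5086 + 0.0120 = 0.6354 ≈ 0.635

0.635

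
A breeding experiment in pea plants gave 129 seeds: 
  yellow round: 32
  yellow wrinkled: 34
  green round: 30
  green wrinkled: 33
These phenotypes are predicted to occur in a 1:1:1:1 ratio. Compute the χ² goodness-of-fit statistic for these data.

Under the 1:1:1:1 hypothesis (Σ ratio = 4, N = 129):
  yellow round: 129 × 1/4 = 32.25
  yellow wrinkled: 129 × 1/4 = 32.25
  green round: 129 × 1/4 = 32.25
  green wrinkled: 129 × 1/4 = 32.25
χ² = Σ (O − E)² / E
  yellow round: (32 − 32.25)² / 32.25 = 0.0019
  yellow wrinkled: (34 − 32.25)² / 32.25 = 0.0950
  green round: (30 − 32.25)² / 32.25 = 0.1570
  green wrinkled: (33 − 32.25)² / 32.25 = 0.0174
χ² = 0.0019 + 0.0950 + 0.1570 + 0.0174 = 0.2713 ≈ 0.271

0.271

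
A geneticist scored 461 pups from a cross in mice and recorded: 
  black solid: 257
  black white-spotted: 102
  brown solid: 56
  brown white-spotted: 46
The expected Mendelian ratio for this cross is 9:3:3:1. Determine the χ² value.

Under the 9:3:3:1 hypothesis (Σ ratio = 16, N = 461):
  black solid: 461 × 9/16 = 259.3125
  black white-spotted: 461 × 3/16 = 86.4375
  brown solid: 461 × 3/16 = 86.4375
  brown white-spotted: 461 × 1/16 = 28.8125
χ² = Σ (O − E)² / E
  black solid: (257 − 259.3125)² / 259.3125 = 0.0206
  black white-spotted: (102 − 86.4375)² / 86.4375 = 2.8019
  brown solid: (56 − 86.4375)² / 86.4375 = 10.7180
  brown white-spotted: (46 − 28.8125)² / 28.8125 = 10.2528
χ² = 0.0206 + 2.8019 + 10.7180 + 10.2528 = 23.7933 ≈ 23.793

23.793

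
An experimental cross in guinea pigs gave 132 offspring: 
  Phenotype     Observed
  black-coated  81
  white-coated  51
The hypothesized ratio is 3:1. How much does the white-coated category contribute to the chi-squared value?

9.818

The 3:1 ratio has 4 parts, so with N = 132 the expected counts are:
  black-coated: 132 × 3/4 = 99
  white-coated: 132 × 1/4 = 33
Contribution of white-coated: (51 − 33)² / 33 = 9.8182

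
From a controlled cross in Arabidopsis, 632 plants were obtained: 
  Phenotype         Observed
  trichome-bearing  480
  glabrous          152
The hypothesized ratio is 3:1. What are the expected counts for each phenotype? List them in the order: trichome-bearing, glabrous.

Expected counts for N = 632 under a 3:1 ratio (total parts = 4):
  trichome-bearing: 632 × 3/4 = 474
  glabrous: 632 × 1/4 = 158

474, 158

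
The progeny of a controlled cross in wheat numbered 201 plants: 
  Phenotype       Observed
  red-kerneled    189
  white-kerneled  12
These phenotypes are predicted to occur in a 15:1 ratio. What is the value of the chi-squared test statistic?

The 15:1 ratio has 16 parts, so with N = 201 the expected counts are:
  red-kerneled: 201 × 15/16 = 188.4375
  white-kerneled: 201 × 1/16 = 12.5625
χ² = Σ (O − E)² / E
  red-kerneled: (189 − 188.4375)² / 188.4375 = 0.0017
  white-kerneled: (12 − 12.5625)² / 12.5625 = 0.0252
χ² = 0.0017 + 0.0252 = 0.0269 ≈ 0.027

0.027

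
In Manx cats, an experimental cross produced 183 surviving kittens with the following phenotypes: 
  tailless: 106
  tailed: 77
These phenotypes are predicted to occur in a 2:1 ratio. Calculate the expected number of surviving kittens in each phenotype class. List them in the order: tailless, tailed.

122, 61

The 2:1 ratio has 3 parts, so with N = 183 the expected counts are:
  tailless: 183 × 2/3 = 122
  tailed: 183 × 1/3 = 61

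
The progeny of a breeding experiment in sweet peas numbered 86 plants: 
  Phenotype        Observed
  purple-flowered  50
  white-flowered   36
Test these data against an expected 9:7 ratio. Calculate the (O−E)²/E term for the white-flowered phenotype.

0.070

Expected counts for N = 86 under a 9:7 ratio (total parts = 16):
  purple-flowered: 86 × 9/16 = 48.375
  white-flowered: 86 × 7/16 = 37.625
Contribution of white-flowered: (36 − 37.625)² / 37.625 = 0.0702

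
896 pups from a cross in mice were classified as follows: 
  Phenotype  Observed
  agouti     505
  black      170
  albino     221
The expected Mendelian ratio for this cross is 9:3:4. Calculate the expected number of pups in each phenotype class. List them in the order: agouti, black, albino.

504, 168, 224

Total ratio parts = 16. Expected numbers out of 896:
  agouti: 896 × 9/16 = 504
  black: 896 × 3/16 = 168
  albino: 896 × 4/16 = 224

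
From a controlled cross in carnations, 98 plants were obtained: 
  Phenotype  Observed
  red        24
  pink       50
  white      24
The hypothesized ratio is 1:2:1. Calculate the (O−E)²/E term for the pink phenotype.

0.020

Total ratio parts = 4. Expected numbers out of 98:
  red: 98 × 1/4 = 24.5
  pink: 98 × 2/4 = 49
  white: 98 × 1/4 = 24.5
Contribution of pink: (50 − 49)² / 49 = 0.0204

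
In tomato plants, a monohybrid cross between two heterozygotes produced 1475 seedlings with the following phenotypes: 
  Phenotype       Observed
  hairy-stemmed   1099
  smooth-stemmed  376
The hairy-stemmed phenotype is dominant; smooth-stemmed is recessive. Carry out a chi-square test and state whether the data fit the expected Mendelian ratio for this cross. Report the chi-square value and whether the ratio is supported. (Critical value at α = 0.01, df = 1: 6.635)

0.190; consistent

For a monohybrid cross between heterozygotes with complete dominance, the expected phenotypic ratio is 3:1.
The 3:1 ratio has 4 parts, so with N = 1475 the expected counts are:
  hairy-stemmed: 1475 × 3/4 = 1106.25
  smooth-stemmed: 1475 × 1/4 = 368.75
χ² = Σ (O − E)² / E
  hairy-stemmed: (1099 − 1106.25)² / 1106.25 = 0.0475
  smooth-stemmed: (376 − 368.75)² / 368.75 = 0.1425
χ² = 0.0475 + 0.1425 = 0.190
Degrees of freedom = 2 − 1 = 1; critical value at α = 0.01 is 6.635.
Since 0.190 < 6.635, we fail to reject the null hypothesis — the data are consistent with the 3:1 ratio.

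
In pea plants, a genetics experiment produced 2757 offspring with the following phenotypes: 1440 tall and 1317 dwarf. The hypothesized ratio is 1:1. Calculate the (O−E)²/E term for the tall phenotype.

Under the 1:1 hypothesis (Σ ratio = 2, N = 2757):
  tall: 2757 × 1/2 = 1378.5
  dwarf: 2757 × 1/2 = 1378.5
Contribution of tall: (1440 − 1378.5)² / 1378.5 = 2.7437

2.744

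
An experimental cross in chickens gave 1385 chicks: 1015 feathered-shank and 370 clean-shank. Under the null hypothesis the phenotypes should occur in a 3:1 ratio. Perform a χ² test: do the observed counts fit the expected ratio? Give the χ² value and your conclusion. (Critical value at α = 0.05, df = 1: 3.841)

The 3:1 ratio has 4 parts, so with N = 1385 the expected counts are:
  feathered-shank: 1385 × 3/4 = 1038.75
  clean-shank: 1385 × 1/4 = 346.25
χ² = Σ (O − E)² / E
  feathered-shank: (1015 − 1038.75)² / 1038.75 = 0.5430
  clean-shank: (370 − 346.25)² / 346.25 = 1.6291
χ² = 0.5430 + 1.6291 = 2.1721 ≈ 2.172
Degrees of freedom = 2 − 1 = 1; critical value at α = 0.05 is 3.841.
Since 2.172 < 3.841, we fail to reject the null hypothesis — the data are consistent with the 3:1 ratio.

2.172; consistent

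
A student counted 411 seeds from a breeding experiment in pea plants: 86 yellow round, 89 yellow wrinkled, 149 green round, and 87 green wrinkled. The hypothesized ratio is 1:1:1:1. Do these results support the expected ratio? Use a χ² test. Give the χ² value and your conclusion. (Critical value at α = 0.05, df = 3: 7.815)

The 1:1:1:1 ratio has 4 parts, so with N = 411 the expected counts are:
  yellow round: 411 × 1/4 = 102.75
  yellow wrinkled: 411 × 1/4 = 102.75
  green round: 411 × 1/4 = 102.75
  green wrinkled: 411 × 1/4 = 102.75
χ² = Σ (O − E)² / E
  yellow round: (86 − 102.75)² / 102.75 = 2.7305
  yellow wrinkled: (89 − 102.75)² / 102.75 = 1.8400
  green round: (149 − 102.75)² / 102.75 = 20.8181
  green wrinkled: (87 − 102.75)² / 102.75 = 2.4142
χ² = 2.7305 + 1.8400 + 20.8181 + 2.4142 = 27.8028 ≈ 27.803
Degrees of freedom = 4 − 1 = 3; critical value at α = 0.05 is 7.815.
Since 27.803 > 7.815, we reject the null hypothesis — the data do not fit the 1:1:1:1 ratio.

27.803; not consistent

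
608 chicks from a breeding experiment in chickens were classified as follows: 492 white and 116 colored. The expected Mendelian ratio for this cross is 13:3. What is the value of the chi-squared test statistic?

Total ratio parts = 16. Expected numbers out of 608:
  white: 608 × 13/16 = 494
  colored: 608 × 3/16 = 114
χ² = Σ (O − E)² / E
  white: (492 − 494)² / 494 = 0.0081
  colored: (116 − 114)² / 114 = 0.0351
χ² = 0.0081 + 0.0351 = 0.0432 ≈ 0.043

0.043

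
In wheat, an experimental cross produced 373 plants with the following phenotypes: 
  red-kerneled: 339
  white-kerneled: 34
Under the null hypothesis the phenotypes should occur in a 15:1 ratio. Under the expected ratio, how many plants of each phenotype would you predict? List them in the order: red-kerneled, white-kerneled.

Total ratio parts = 16. Expected numbers out of 373:
  red-kerneled: 373 × 15/16 = 349.6875
  white-kerneled: 373 × 1/16 = 23.3125

349.6875, 23.3125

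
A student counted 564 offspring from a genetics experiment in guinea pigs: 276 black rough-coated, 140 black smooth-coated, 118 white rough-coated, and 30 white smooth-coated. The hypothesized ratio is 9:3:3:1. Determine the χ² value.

Under the 9:3:3:1 hypothesis (Σ ratio = 16, N = 564):
  black rough-coated: 564 × 9/16 = 317.25
  black smooth-coated: 564 × 3/16 = 105.75
  white rough-coated: 564 × 3/16 = 105.75
  white smooth-coated: 564 × 1/16 = 35.25
χ² = Σ (O − E)² / E
  black rough-coated: (276 − 317.25)² / 317.25 = 5.3635
  black smooth-coated: (140 − 105.75)² / 105.75 = 11.0928
  white rough-coated: (118 − 105.75)² / 105.75 = 1.4190
  white smooth-coated: (30 − 35.25)² / 35.25 = 0.7819
χ² = 5.3635 + 11.0928 + 1.4190 + 0.7819 = 18.6572 ≈ 18.657

18.657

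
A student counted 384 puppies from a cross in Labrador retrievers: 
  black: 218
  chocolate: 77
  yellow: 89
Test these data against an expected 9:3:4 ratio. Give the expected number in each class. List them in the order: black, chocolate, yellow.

Total ratio parts = 16. Expected numbers out of 384:
  black: 384 × 9/16 = 216
  chocolate: 384 × 3/16 = 72
  yellow: 384 × 4/16 = 96

216, 72, 96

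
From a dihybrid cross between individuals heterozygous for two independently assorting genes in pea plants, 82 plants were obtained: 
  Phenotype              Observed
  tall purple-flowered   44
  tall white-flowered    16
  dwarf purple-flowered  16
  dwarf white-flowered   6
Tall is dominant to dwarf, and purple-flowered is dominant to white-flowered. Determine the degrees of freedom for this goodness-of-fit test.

3

A dihybrid F₂ with independent assortment and complete dominance at both loci gives a 9:3:3:1 phenotypic ratio.
A goodness-of-fit test with 4 phenotype classes has df = 4 − 1 = 3.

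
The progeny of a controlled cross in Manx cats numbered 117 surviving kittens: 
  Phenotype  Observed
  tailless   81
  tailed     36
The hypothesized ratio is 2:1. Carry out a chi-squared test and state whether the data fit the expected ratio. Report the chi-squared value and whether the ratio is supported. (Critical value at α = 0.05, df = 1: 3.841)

Under the 2:1 hypothesis (Σ ratio = 3, N = 117):
  tailless: 117 × 2/3 = 78
  tailed: 117 × 1/3 = 39
χ² = Σ (O − E)² / E
  tailless: (81 − 78)² / 78 = 0.1154
  tailed: (36 − 39)² / 39 = 0.2308
χ² = 0.1154 + 0.2308 = 0.3462 ≈ 0.346
Degrees of freedom = 2 − 1 = 1; critical value at α = 0.05 is 3.841.
Since 0.346 < 3.841, we fail to reject the null hypothesis — the data are consistent with the 2:1 ratio.

0.346; consistent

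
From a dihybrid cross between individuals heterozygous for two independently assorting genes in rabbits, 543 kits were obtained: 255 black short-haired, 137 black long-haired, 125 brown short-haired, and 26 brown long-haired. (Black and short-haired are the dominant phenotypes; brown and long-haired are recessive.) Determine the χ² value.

27.627

A dihybrid F₂ with independent assortment and complete dominance at both loci gives a 9:3:3:1 phenotypic ratio.
Expected counts for N = 543 under a 9:3:3:1 ratio (total parts = 16):
  black short-haired: 543 × 9/16 = 305.4375
  black long-haired: 543 × 3/16 = 101.8125
  brown short-haired: 543 × 3/16 = 101.8125
  brown long-haired: 543 × 1/16 = 33.9375
χ² = Σ (O − E)² / E
  black short-haired: (255 − 305.4375)² / 305.4375 = 8.3288
  black long-haired: (137 − 101.8125)² / 101.8125 = 12.1612
  brown short-haired: (125 − 101.8125)² / 101.8125 = 5.2809
  brown long-haired: (26 − 33.9375)² / 33.9375 = 1.8565
χ² = 8.3288 + 12.1612 + 5.2809 + 1.8565 = 27.6274 ≈ 27.627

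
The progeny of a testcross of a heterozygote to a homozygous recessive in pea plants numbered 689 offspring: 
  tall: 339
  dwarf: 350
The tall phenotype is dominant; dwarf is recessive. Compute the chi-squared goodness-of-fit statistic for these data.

0.176

A testcross of a heterozygote (Aa × aa) gives a 1:1 phenotypic ratio.
Under the 1:1 hypothesis (Σ ratio = 2, N = 689):
  tall: 689 × 1/2 = 344.5
  dwarf: 689 × 1/2 = 344.5
χ² = Σ (O − E)² / E
  tall: (339 − 344.5)² / 344.5 = 0.0878
  dwarf: (350 − 344.5)² / 344.5 = 0.0878
χ² = 0.0878 + 0.0878 = 0.1756 ≈ 0.176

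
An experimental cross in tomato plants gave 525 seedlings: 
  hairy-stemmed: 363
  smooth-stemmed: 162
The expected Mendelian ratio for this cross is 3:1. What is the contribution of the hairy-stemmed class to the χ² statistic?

The 3:1 ratio has 4 parts, so with N = 525 the expected counts are:
  hairy-stemmed: 525 × 3/4 = 393.75
  smooth-stemmed: 525 × 1/4 = 131.25
Contribution of hairy-stemmed: (363 − 393.75)² / 393.75 = 2.4014

2.401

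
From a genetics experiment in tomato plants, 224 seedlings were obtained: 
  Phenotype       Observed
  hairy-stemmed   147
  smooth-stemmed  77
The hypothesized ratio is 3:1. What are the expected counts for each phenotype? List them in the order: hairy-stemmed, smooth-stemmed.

Under the 3:1 hypothesis (Σ ratio = 4, N = 224):
  hairy-stemmed: 224 × 3/4 = 168
  smooth-stemmed: 224 × 1/4 = 56

168, 56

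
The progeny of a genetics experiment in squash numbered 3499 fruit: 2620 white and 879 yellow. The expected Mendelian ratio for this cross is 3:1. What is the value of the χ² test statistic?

0.028

The 3:1 ratio has 4 parts, so with N = 3499 the expected counts are:
  white: 3499 × 3/4 = 2624.25
  yellow: 3499 × 1/4 = 874.75
χ² = Σ (O − E)² / E
  white: (2620 − 2624.25)² / 2624.25 = 0.0069
  yellow: (879 − 874.75)² / 874.75 = 0.0206
χ² = 0.0069 + 0.0206 = 0.0275 ≈ 0.028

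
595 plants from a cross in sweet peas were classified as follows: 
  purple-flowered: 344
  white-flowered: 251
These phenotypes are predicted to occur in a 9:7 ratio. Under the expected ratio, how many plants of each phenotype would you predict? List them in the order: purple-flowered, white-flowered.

Under the 9:7 hypothesis (Σ ratio = 16, N = 595):
  purple-flowered: 595 × 9/16 = 334.6875
  white-flowered: 595 × 7/16 = 260.3125

334.6875, 260.3125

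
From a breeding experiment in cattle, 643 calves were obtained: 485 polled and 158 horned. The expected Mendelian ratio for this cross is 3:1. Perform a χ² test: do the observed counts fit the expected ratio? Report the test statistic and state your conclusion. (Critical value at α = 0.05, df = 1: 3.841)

Expected counts for N = 643 under a 3:1 ratio (total parts = 4):
  polled: 643 × 3/4 = 482.25
  horned: 643 × 1/4 = 160.75
χ² = Σ (O − E)² / E
  polled: (485 − 482.25)² / 482.25 = 0.0157
  horned: (158 − 160.75)² / 160.75 = 0.0470
χ² = 0.0157 + 0.0470 = 0.0627 ≈ 0.063
Degrees of freedom = 2 − 1 = 1; critical value at α = 0.05 is 3.841.
Since 0.063 < 3.841, we fail to reject the null hypothesis — the data are consistent with the 3:1 ratio.

0.063; consistent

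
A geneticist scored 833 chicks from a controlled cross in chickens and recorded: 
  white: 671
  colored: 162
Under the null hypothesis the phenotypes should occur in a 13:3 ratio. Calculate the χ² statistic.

Total ratio parts = 16. Expected numbers out of 833:
  white: 833 × 13/16 = 676.8125
  colored: 833 × 3/16 = 156.1875
χ² = Σ (O − E)² / E
  white: (671 − 676.8125)² / 676.8125 = 0.0499
  colored: (162 − 156.1875)² / 156.1875 = 0.2163
χ² = 0.0499 + 0.2163 = 0.2662 ≈ 0.266

0.266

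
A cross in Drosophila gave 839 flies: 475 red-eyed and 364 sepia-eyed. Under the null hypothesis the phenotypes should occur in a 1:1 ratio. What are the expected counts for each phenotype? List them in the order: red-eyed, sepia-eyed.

The 1:1 ratio has 2 parts, so with N = 839 the expected counts are:
  red-eyed: 839 × 1/2 = 419.5
  sepia-eyed: 839 × 1/2 = 419.5

419.5, 419.5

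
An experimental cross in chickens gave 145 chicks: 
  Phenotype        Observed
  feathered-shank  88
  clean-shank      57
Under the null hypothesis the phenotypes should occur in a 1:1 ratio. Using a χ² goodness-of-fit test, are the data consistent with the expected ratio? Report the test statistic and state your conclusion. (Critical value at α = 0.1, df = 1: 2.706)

Under the 1:1 hypothesis (Σ ratio = 2, N = 145):
  feathered-shank: 145 × 1/2 = 72.5
  clean-shank: 145 × 1/2 = 72.5
χ² = Σ (O − E)² / E
  feathered-shank: (88 − 72.5)² / 72.5 = 3.3138
  clean-shank: (57 − 72.5)² / 72.5 = 3.3138
χ² = 3.3138 + 3.3138 = 6.6276 ≈ 6.628
Degrees of freedom = 2 − 1 = 1; critical value at α = 0.1 is 2.706.
Since 6.628 > 2.706, we reject the null hypothesis — the data do not fit the 1:1 ratio.

6.628; not consistent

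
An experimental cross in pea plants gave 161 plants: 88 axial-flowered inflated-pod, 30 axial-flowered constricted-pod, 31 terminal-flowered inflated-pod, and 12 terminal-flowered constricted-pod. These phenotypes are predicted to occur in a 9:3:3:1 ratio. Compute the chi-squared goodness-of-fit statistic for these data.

0.469

Total ratio parts = 16. Expected numbers out of 161:
  axial-flowered inflated-pod: 161 × 9/16 = 90.5625
  axial-flowered constricted-pod: 161 × 3/16 = 30.1875
  terminal-flowered inflated-pod: 161 × 3/16 = 30.1875
  terminal-flowered constricted-pod: 161 × 1/16 = 10.0625
χ² = Σ (O − E)² / E
  axial-flowered inflated-pod: (88 − 90.5625)² / 90.5625 = 0.0725
  axial-flowered constricted-pod: (30 − 30.1875)² / 30.1875 = 0.0012
  terminal-flowered inflated-pod: (31 − 30.1875)² / 30.1875 = 0.0219
  terminal-flowered constricted-pod: (12 − 10.0625)² / 10.0625 = 0.3731
χ² = 0.0725 + 0.0012 + 0.0219 + 0.3731 = 0.4687 ≈ 0.469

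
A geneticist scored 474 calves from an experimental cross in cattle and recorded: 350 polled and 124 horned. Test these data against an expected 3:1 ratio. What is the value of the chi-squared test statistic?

Under the 3:1 hypothesis (Σ ratio = 4, N = 474):
  polled: 474 × 3/4 = 355.5
  horned: 474 × 1/4 = 118.5
χ² = Σ (O − E)² / E
  polled: (350 − 355.5)² / 355.5 = 0.0851
  horned: (124 − 118.5)² / 118.5 = 0.2553
χ² = 0.0851 + 0.2553 = 0.3404 ≈ 0.340

0.340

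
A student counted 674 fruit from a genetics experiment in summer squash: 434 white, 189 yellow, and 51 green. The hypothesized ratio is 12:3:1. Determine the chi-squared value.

43.017

Expected counts for N = 674 under a 12:3:1 ratio (total parts = 16):
  white: 674 × 12/16 = 505.5
  yellow: 674 × 3/16 = 126.375
  green: 674 × 1/16 = 42.125
χ² = Σ (O − E)² / E
  white: (434 − 505.5)² / 505.5 = 10.1133
  yellow: (189 − 126.375)² / 126.375 = 31.0338
  green: (51 − 42.125)² / 42.125 = 1.8698
χ² = 10.1133 + 31.0338 + 1.8698 = 43.0169 ≈ 43.017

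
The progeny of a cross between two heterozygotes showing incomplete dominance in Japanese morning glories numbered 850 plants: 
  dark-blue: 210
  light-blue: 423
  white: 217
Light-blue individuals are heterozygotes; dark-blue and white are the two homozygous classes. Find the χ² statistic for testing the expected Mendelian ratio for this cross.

0.134

With incomplete dominance, a heterozygote × heterozygote cross gives a 1:2:1 phenotypic ratio.
The 1:2:1 ratio has 4 parts, so with N = 850 the expected counts are:
  dark-blue: 850 × 1/4 = 212.5
  light-blue: 850 × 2/4 = 425
  white: 850 × 1/4 = 212.5
χ² = Σ (O − E)² / E
  dark-blue: (210 − 212.5)² / 212.5 = 0.0294
  light-blue: (423 − 425)² / 425 = 0.0094
  white: (217 − 212.5)² / 212.5 = 0.0953
χ² = 0.0294 + 0.0094 + 0.0953 = 0.1341 ≈ 0.134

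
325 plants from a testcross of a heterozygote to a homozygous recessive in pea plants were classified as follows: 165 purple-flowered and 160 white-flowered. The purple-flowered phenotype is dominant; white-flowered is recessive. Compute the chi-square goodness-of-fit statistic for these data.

0.077

A testcross of a heterozygote (Aa × aa) gives a 1:1 phenotypic ratio.
Under the 1:1 hypothesis (Σ ratio = 2, N = 325):
  purple-flowered: 325 × 1/2 = 162.5
  white-flowered: 325 × 1/2 = 162.5
χ² = Σ (O − E)² / E
  purple-flowered: (165 − 162.5)² / 162.5 = 0.0385
  white-flowered: (160 − 162.5)² / 162.5 = 0.0385
χ² = 0.0385 + 0.0385 = 0.077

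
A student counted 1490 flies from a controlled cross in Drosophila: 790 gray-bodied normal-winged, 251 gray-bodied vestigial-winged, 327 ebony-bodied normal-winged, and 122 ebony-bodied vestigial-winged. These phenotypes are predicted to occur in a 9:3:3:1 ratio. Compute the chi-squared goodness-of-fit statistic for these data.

22.717

Under the 9:3:3:1 hypothesis (Σ ratio = 16, N = 1490):
  gray-bodied normal-winged: 1490 × 9/16 = 838.125
  gray-bodied vestigial-winged: 1490 × 3/16 = 279.375
  ebony-bodied normal-winged: 1490 × 3/16 = 279.375
  ebony-bodied vestigial-winged: 1490 × 1/16 = 93.125
χ² = Σ (O − E)² / E
  gray-bodied normal-winged: (790 − 838.125)² / 838.125 = 2.7633
  gray-bodied vestigial-winged: (251 − 279.375)² / 279.375 = 2.8819
  ebony-bodied normal-winged: (327 − 279.375)² / 279.375 = 8.1186
  ebony-bodied vestigial-winged: (122 − 93.125)² / 93.125 = 8.9532
χ² = 2.7633 + 2.8819 + 8.1186 + 8.9532 = 22.717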